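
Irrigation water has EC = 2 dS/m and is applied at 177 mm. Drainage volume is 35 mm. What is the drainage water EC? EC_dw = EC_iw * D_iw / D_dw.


EC_dw = EC_iw * D_iw / D_dw
EC_dw = 2 * 177 / 35
EC_dw = 354 / 35

10.1143 dS/m


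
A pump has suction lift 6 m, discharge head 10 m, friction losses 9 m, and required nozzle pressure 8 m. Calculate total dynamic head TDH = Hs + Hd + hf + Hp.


TDH = Hs + Hd + hf + Hp = 6 + 10 + 9 + 8 = 33

33 m


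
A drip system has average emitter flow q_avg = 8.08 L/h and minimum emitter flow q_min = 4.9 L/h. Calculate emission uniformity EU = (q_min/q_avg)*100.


EU = (q_min/q_avg)*100 = (4.9/8.08)*100 = 60.6436%

60.6436 %


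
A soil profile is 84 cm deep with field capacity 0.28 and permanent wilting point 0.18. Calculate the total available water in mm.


AWC = (FC - PWP) * d * 10
AWC = (0.28 - 0.18) * 84 * 10
AWC = 0.1000 * 84 * 10

84.0000 mm


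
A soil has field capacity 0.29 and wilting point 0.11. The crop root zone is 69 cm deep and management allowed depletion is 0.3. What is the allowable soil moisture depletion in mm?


SMD = (FC - PWP) * d * MAD * 10
SMD = (0.29 - 0.11) * 69 * 0.3 * 10
SMD = 0.1800 * 69 * 0.3 * 10

37.2600 mm


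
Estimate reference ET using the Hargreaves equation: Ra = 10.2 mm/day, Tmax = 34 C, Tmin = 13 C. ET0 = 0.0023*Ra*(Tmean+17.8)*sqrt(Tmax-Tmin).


Tmean = (Tmax + Tmin)/2 = (34 + 13)/2 = 23.5
ET0 = 0.0023 * 10.2 * (23.5 + 17.8) * sqrt(34 - 13)
ET0 = 0.0023 * 10.2 * 41.3 * 4.582576

4.4400 mm/day


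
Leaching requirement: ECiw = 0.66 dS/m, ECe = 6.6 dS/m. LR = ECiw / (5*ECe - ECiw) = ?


LR = ECiw / (5*ECe - ECiw)
LR = 0.66 / (5*6.6 - 0.66)
LR = 0.66 / 32.3400

0.0204


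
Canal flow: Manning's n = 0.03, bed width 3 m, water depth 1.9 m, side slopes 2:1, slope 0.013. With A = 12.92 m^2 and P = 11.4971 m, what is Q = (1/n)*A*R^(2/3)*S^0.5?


R = A/P = 12.92/11.4971 = 1.123762
Q = (1/0.03) * 12.92 * 1.123762^(2/3) * 0.013^0.5

53.0757 m^3/s


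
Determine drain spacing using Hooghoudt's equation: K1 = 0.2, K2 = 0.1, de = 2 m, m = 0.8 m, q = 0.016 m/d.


S^2 = 8*K2*de*m/q + 4*K1*m^2/q
S^2 = 8*0.1*2*0.8/0.016 + 4*0.2*0.8^2/0.016
S = sqrt(112.0000)

10.5830 m


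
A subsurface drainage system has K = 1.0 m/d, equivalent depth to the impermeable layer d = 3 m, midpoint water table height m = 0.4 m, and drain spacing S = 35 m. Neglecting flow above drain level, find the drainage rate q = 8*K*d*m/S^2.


q = 8*K*d*m/S^2
q = 8*1.0*3*0.4/35^2
q = 9.6000 / 1225

0.0078 m/d


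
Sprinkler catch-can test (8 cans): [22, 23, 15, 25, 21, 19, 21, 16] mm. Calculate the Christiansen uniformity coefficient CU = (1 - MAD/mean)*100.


mean = 20.250000 mm
MAD = 2.687500 mm
CU = (1 - 2.687500/20.250000)*100

86.7284 %


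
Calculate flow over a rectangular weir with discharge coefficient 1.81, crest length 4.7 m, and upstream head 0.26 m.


Q = C * L * H^(3/2) = 1.81 * 4.7 * 0.26^1.5 = 1.81 * 4.7 * 0.132575

1.1278 m^3/s


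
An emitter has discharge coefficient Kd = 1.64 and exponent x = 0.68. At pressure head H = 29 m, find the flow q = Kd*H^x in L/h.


q = Kd * H^x = 1.64 * 29^0.68 = 1.64 * 9.872579

16.1910 L/h


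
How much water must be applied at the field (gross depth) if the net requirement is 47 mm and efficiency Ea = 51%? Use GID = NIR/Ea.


Ea = 51% = 0.51
GID = NIR / Ea = 47 / 0.51 = 92.1569 mm

92.1569 mm


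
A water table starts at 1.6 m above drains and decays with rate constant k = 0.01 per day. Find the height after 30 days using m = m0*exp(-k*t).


m = m0 * exp(-k*t)
m = 1.6 * exp(-0.01 * 30)
m = 1.6 * exp(-0.3000)

1.1853 m


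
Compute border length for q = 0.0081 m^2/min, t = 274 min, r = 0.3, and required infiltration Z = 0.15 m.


L = q*t/((1+r)*Z)
L = 0.0081*274/((1+0.3)*0.15)
L = 2.2194/0.195

11.3815 m


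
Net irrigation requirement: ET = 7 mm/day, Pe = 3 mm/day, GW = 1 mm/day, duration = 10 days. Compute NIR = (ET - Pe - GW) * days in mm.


Daily deficit = ET - Pe - GW = 7 - 3 - 1 = 3 mm/day
NIR = 3 * 10 = 30 mm

30.0000 mm


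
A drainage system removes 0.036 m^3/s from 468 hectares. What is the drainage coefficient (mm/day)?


DC = Q * 86400 / (A * 10000) * 1000
DC = 0.036 * 86400 / (468 * 10000) * 1000
DC = 3110400.0000 / 4680000

0.6646 mm/day


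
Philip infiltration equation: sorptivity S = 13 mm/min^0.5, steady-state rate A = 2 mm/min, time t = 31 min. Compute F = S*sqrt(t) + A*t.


F = S*sqrt(t) + A*t
F = 13*sqrt(31) + 2*31
F = 13*5.567764 + 62

134.3809 mm


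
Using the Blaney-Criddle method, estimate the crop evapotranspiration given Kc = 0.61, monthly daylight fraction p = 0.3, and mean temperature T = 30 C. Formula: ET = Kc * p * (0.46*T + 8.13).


ET = Kc * p * (0.46*T + 8.13)
ET = 0.61 * 0.3 * (0.46*30 + 8.13)
ET = 0.61 * 0.3 * 21.9300

4.0132 mm/day


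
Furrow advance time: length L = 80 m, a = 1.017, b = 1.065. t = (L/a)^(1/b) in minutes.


t = (L/a)^(1/b)
t = (80/1.017)^(1/1.065)
t = 78.662734^(1/1.065)

60.2650 min


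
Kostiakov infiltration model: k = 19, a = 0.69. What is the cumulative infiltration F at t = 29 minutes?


F = k * t^a = 19 * 29^0.69
F = 19 * 10.210679

194.0029 mm


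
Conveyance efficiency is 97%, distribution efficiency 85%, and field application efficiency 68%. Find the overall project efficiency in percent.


Ec = 0.97, Eb = 0.85, Ea = 0.68
E = 0.97 * 0.85 * 0.68 * 100 = 56.0660%

56.0660 %


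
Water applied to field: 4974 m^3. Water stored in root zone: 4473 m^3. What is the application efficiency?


Ea = V_root / V_field * 100 = 4473 / 4974 * 100 = 89.9276%

89.9276 %


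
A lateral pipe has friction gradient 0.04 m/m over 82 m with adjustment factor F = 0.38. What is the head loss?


hf = J * L * F = 0.04 * 82 * 0.38 = 1.2464 m

1.2464 m


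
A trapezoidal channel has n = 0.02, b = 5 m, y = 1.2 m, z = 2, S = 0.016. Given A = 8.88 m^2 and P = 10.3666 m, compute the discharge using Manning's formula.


R = A/P = 8.88/10.3666 = 0.856597
Q = (1/0.02) * 8.88 * 0.856597^(2/3) * 0.016^0.5

50.6556 m^3/s


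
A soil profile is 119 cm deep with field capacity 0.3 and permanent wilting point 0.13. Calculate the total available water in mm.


AWC = (FC - PWP) * d * 10
AWC = (0.3 - 0.13) * 119 * 10
AWC = 0.1700 * 119 * 10

202.3000 mm


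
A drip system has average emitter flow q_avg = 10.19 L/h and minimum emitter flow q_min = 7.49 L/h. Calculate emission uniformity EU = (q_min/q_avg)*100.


EU = (q_min/q_avg)*100 = (7.49/10.19)*100 = 73.5034%

73.5034 %


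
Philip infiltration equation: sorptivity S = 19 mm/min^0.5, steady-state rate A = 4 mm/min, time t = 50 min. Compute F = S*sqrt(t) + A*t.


F = S*sqrt(t) + A*t
F = 19*sqrt(50) + 4*50
F = 19*7.071068 + 200

334.3503 mm


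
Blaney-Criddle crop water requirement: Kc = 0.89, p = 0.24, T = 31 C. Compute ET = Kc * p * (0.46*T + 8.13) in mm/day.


ET = Kc * p * (0.46*T + 8.13)
ET = 0.89 * 0.24 * (0.46*31 + 8.13)
ET = 0.89 * 0.24 * 22.3900

4.7825 mm/day


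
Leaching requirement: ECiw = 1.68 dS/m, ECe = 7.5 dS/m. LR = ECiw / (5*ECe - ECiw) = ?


LR = ECiw / (5*ECe - ECiw)
LR = 1.68 / (5*7.5 - 1.68)
LR = 1.68 / 35.8200

0.0469


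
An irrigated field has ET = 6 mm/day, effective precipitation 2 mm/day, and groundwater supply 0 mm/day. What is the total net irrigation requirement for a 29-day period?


Daily deficit = ET - Pe - GW = 6 - 2 - 0 = 4 mm/day
NIR = 4 * 29 = 116 mm

116.0000 mm


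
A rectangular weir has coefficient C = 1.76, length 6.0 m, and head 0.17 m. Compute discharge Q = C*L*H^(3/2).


Q = C * L * H^(3/2) = 1.76 * 6.0 * 0.17^1.5 = 1.76 * 6.0 * 0.070093

0.7402 m^3/s


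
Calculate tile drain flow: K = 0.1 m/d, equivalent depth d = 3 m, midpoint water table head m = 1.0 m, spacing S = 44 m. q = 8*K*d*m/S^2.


q = 8*K*d*m/S^2
q = 8*0.1*3*1.0/44^2
q = 2.4000 / 1936

0.0012 m/d


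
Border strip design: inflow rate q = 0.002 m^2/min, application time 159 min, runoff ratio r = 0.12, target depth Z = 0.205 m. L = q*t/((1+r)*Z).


L = q*t/((1+r)*Z)
L = 0.002*159/((1+0.12)*0.205)
L = 0.318/0.2296

1.3850 m


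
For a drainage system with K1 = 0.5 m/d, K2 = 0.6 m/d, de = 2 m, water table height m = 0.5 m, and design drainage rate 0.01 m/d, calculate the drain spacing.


S^2 = 8*K2*de*m/q + 4*K1*m^2/q
S^2 = 8*0.6*2*0.5/0.01 + 4*0.5*0.5^2/0.01
S = sqrt(530.0000)

23.0217 m


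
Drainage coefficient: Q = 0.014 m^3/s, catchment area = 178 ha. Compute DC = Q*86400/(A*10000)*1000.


DC = Q * 86400 / (A * 10000) * 1000
DC = 0.014 * 86400 / (178 * 10000) * 1000
DC = 1209600.0000 / 1780000

0.6796 mm/day


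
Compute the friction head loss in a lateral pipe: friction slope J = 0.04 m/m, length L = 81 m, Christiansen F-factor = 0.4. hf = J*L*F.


hf = J * L * F = 0.04 * 81 * 0.4 = 1.2960 m

1.2960 m


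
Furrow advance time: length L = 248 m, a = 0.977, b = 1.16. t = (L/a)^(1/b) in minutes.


t = (L/a)^(1/b)
t = (248/0.977)^(1/1.16)
t = 253.838280^(1/1.16)

118.2753 min


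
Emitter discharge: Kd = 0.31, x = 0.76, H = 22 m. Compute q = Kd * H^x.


q = Kd * H^x = 0.31 * 22^0.76 = 0.31 * 10.477104

3.2479 L/h


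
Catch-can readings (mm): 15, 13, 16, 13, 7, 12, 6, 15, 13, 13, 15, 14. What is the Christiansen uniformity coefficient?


mean = 12.666667 mm
MAD = 2.166667 mm
CU = (1 - 2.166667/12.666667)*100

82.8947 %


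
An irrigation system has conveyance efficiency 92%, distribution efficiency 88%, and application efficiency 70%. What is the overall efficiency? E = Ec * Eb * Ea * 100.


Ec = 0.92, Eb = 0.88, Ea = 0.7
E = 0.92 * 0.88 * 0.7 * 100 = 56.6720%

56.6720 %


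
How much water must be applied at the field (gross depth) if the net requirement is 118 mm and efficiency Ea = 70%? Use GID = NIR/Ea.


Ea = 70% = 0.7
GID = NIR / Ea = 118 / 0.7 = 168.5714 mm

168.5714 mm


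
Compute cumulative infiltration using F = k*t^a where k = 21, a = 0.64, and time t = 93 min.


F = k * t^a = 21 * 93^0.64
F = 21 * 18.189849

381.9868 mm


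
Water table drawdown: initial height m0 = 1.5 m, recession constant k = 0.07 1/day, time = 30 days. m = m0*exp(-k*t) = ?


m = m0 * exp(-k*t)
m = 1.5 * exp(-0.07 * 30)
m = 1.5 * exp(-2.1000)

0.1837 m


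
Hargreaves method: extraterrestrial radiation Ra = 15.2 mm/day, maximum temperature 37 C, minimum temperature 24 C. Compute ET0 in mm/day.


Tmean = (Tmax + Tmin)/2 = (37 + 24)/2 = 30.5
ET0 = 0.0023 * 15.2 * (30.5 + 17.8) * sqrt(37 - 24)
ET0 = 0.0023 * 15.2 * 48.3 * 3.605551

6.0882 mm/day


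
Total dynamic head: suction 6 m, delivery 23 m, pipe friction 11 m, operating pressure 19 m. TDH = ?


TDH = Hs + Hd + hf + Hp = 6 + 23 + 11 + 19 = 59

59 m


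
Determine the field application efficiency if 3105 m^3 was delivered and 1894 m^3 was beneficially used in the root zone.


Ea = V_root / V_field * 100 = 1894 / 3105 * 100 = 60.9984%

60.9984 %


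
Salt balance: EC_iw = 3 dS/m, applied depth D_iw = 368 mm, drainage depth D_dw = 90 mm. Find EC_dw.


EC_dw = EC_iw * D_iw / D_dw
EC_dw = 3 * 368 / 90
EC_dw = 1104 / 90

12.2667 dS/m


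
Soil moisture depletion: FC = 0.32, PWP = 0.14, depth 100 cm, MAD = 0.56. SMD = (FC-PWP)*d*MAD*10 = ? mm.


SMD = (FC - PWP) * d * MAD * 10
SMD = (0.32 - 0.14) * 100 * 0.56 * 10
SMD = 0.1800 * 100 * 0.56 * 10

100.8000 mm


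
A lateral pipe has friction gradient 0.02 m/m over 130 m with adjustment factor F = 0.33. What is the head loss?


hf = J * L * F = 0.02 * 130 * 0.33 = 0.8580 m

0.8580 m


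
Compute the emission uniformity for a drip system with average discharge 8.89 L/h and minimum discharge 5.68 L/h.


EU = (q_min/q_avg)*100 = (5.68/8.89)*100 = 63.8920%

63.8920 %


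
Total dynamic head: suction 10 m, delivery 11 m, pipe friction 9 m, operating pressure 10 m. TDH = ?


TDH = Hs + Hd + hf + Hp = 10 + 11 + 9 + 10 = 40

40 m


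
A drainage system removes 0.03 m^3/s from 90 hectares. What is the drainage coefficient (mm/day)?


DC = Q * 86400 / (A * 10000) * 1000
DC = 0.03 * 86400 / (90 * 10000) * 1000
DC = 2592000.0000 / 900000

2.8800 mm/day


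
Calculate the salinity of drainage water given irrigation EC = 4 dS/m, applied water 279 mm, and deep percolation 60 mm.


EC_dw = EC_iw * D_iw / D_dw
EC_dw = 4 * 279 / 60
EC_dw = 1116 / 60

18.6000 dS/m


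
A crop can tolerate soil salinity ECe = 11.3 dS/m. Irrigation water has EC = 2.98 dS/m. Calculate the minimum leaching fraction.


LR = ECiw / (5*ECe - ECiw)
LR = 2.98 / (5*11.3 - 2.98)
LR = 2.98 / 53.5200

0.0557


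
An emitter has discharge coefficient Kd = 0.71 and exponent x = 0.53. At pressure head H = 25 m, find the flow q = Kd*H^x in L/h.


q = Kd * H^x = 0.71 * 25^0.53 = 0.71 * 5.506913

3.9099 L/h


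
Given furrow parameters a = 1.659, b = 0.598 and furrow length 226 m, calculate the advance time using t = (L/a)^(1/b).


t = (L/a)^(1/b)
t = (226/1.659)^(1/0.598)
t = 136.226643^(1/0.598)

3706.8080 min


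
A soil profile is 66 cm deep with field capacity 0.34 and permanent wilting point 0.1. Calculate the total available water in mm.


AWC = (FC - PWP) * d * 10
AWC = (0.34 - 0.1) * 66 * 10
AWC = 0.2400 * 66 * 10

158.4000 mm


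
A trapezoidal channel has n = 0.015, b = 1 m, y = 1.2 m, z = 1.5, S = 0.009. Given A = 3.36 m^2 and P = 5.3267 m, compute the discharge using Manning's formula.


R = A/P = 3.36/5.3267 = 0.630785
Q = (1/0.015) * 3.36 * 0.630785^(2/3) * 0.009^0.5

15.6299 m^3/s


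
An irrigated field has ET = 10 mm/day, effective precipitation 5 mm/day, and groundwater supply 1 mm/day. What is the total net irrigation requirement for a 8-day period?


Daily deficit = ET - Pe - GW = 10 - 5 - 1 = 4 mm/day
NIR = 4 * 8 = 32 mm

32.0000 mm


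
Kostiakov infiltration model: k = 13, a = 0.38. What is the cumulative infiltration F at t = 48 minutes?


F = k * t^a = 13 * 48^0.38
F = 13 * 4.353832

56.5998 mm


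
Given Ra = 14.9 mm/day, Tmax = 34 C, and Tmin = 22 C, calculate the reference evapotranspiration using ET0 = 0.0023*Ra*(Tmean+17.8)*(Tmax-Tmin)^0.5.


Tmean = (Tmax + Tmin)/2 = (34 + 22)/2 = 28.0
ET0 = 0.0023 * 14.9 * (28.0 + 17.8) * sqrt(34 - 22)
ET0 = 0.0023 * 14.9 * 45.8 * 3.464102

5.4371 mm/day


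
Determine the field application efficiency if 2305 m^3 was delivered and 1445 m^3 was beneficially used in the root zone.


Ea = V_root / V_field * 100 = 1445 / 2305 * 100 = 62.6898%

62.6898 %


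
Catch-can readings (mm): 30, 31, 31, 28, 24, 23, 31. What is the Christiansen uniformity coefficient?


mean = 28.285714 mm
MAD = 2.816327 mm
CU = (1 - 2.816327/28.285714)*100

90.0433 %


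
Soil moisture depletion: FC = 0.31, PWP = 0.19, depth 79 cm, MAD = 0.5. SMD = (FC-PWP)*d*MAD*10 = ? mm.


SMD = (FC - PWP) * d * MAD * 10
SMD = (0.31 - 0.19) * 79 * 0.5 * 10
SMD = 0.1200 * 79 * 0.5 * 10

47.4000 mm


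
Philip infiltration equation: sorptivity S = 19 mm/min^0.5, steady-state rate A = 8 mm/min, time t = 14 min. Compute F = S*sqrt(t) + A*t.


F = S*sqrt(t) + A*t
F = 19*sqrt(14) + 8*14
F = 19*3.741657 + 112

183.0915 mm


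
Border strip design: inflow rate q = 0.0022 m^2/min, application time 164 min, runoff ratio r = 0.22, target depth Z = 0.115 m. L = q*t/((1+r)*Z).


L = q*t/((1+r)*Z)
L = 0.0022*164/((1+0.22)*0.115)
L = 0.3608/0.1403

2.5716 m


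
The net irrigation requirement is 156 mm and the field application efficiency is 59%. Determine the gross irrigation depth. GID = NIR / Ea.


Ea = 59% = 0.59
GID = NIR / Ea = 156 / 0.59 = 264.4068 mm

264.4068 mm


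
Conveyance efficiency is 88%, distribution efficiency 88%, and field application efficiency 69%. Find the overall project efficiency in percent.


Ec = 0.88, Eb = 0.88, Ea = 0.69
E = 0.88 * 0.88 * 0.69 * 100 = 53.4336%

53.4336 %


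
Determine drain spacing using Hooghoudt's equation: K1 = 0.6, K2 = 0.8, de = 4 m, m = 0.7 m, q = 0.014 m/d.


S^2 = 8*K2*de*m/q + 4*K1*m^2/q
S^2 = 8*0.8*4*0.7/0.014 + 4*0.6*0.7^2/0.014
S = sqrt(1364.0000)

36.9324 m


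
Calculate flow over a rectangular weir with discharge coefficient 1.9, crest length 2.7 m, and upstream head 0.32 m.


Q = C * L * H^(3/2) = 1.9 * 2.7 * 0.32^1.5 = 1.9 * 2.7 * 0.181019

0.9286 m^3/s


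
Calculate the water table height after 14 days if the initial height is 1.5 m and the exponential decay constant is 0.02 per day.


m = m0 * exp(-k*t)
m = 1.5 * exp(-0.02 * 14)
m = 1.5 * exp(-0.2800)

1.1337 m


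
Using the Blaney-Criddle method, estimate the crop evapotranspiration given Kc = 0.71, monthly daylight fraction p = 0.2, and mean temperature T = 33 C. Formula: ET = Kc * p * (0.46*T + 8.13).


ET = Kc * p * (0.46*T + 8.13)
ET = 0.71 * 0.2 * (0.46*33 + 8.13)
ET = 0.71 * 0.2 * 23.3100

3.3100 mm/day


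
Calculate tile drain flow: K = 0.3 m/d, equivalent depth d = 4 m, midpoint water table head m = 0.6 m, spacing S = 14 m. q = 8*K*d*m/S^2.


q = 8*K*d*m/S^2
q = 8*0.3*4*0.6/14^2
q = 5.7600 / 196

0.0294 m/d


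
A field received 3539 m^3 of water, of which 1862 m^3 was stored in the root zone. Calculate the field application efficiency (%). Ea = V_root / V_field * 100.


Ea = V_root / V_field * 100 = 1862 / 3539 * 100 = 52.6137%

52.6137 %


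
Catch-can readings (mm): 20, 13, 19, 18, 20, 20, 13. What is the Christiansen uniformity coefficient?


mean = 17.571429 mm
MAD = 2.612245 mm
CU = (1 - 2.612245/17.571429)*100

85.1336 %


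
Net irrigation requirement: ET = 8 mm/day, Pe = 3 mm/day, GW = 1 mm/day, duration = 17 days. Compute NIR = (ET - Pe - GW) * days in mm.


Daily deficit = ET - Pe - GW = 8 - 3 - 1 = 4 mm/day
NIR = 4 * 17 = 68 mm

68.0000 mm


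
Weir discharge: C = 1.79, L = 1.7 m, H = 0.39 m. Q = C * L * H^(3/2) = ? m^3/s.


Q = C * L * H^(3/2) = 1.79 * 1.7 * 0.39^1.5 = 1.79 * 1.7 * 0.243555

0.7411 m^3/s


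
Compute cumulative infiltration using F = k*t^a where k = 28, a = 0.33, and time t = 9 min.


F = k * t^a = 28 * 9^0.33
F = 28 * 2.064905

57.8173 mm


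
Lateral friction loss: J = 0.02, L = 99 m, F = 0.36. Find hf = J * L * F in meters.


hf = J * L * F = 0.02 * 99 * 0.36 = 0.7128 m

0.7128 m


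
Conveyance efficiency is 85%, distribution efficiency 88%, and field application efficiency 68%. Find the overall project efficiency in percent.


Ec = 0.85, Eb = 0.88, Ea = 0.68
E = 0.85 * 0.88 * 0.68 * 100 = 50.8640%

50.8640 %


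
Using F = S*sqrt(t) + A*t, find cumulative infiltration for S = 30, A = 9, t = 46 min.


F = S*sqrt(t) + A*t
F = 30*sqrt(46) + 9*46
F = 30*6.782330 + 414

617.4699 mm


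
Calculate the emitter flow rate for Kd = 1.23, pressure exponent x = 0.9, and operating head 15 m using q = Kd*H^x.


q = Kd * H^x = 1.23 * 15^0.9 = 1.23 * 11.441478

14.0730 L/h


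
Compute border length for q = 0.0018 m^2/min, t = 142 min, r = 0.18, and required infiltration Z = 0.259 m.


L = q*t/((1+r)*Z)
L = 0.0018*142/((1+0.18)*0.259)
L = 0.2556/0.30562

0.8363 m


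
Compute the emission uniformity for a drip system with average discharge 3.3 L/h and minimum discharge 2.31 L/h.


EU = (q_min/q_avg)*100 = (2.31/3.3)*100 = 70.0000%

70.0000 %


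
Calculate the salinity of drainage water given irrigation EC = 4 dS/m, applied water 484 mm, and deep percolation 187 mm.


EC_dw = EC_iw * D_iw / D_dw
EC_dw = 4 * 484 / 187
EC_dw = 1936 / 187

10.3529 dS/m


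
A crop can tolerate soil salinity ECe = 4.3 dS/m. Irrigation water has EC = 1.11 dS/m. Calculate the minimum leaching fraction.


LR = ECiw / (5*ECe - ECiw)
LR = 1.11 / (5*4.3 - 1.11)
LR = 1.11 / 20.3900

0.0544


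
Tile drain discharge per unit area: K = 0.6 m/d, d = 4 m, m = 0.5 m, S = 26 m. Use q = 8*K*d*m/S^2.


q = 8*K*d*m/S^2
q = 8*0.6*4*0.5/26^2
q = 9.6000 / 676

0.0142 m/d


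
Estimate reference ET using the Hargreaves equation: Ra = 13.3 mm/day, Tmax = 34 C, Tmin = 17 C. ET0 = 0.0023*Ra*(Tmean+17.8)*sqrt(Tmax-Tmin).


Tmean = (Tmax + Tmin)/2 = (34 + 17)/2 = 25.5
ET0 = 0.0023 * 13.3 * (25.5 + 17.8) * sqrt(34 - 17)
ET0 = 0.0023 * 13.3 * 43.3 * 4.123106

5.4612 mm/day


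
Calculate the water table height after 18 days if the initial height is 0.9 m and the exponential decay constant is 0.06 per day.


m = m0 * exp(-k*t)
m = 0.9 * exp(-0.06 * 18)
m = 0.9 * exp(-1.0800)

0.3056 m


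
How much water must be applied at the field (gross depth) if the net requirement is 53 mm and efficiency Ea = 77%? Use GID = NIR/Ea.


Ea = 77% = 0.77
GID = NIR / Ea = 53 / 0.77 = 68.8312 mm

68.8312 mm


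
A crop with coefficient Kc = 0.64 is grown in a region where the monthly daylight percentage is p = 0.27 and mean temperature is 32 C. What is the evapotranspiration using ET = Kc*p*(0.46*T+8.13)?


ET = Kc * p * (0.46*T + 8.13)
ET = 0.64 * 0.27 * (0.46*32 + 8.13)
ET = 0.64 * 0.27 * 22.8500

3.9485 mm/day


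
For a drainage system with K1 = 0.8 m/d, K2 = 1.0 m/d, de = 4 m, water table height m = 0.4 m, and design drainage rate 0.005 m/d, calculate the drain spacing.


S^2 = 8*K2*de*m/q + 4*K1*m^2/q
S^2 = 8*1.0*4*0.4/0.005 + 4*0.8*0.4^2/0.005
S = sqrt(2662.4000)

51.5984 m


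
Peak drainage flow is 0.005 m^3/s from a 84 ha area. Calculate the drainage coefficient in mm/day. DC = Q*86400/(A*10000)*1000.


DC = Q * 86400 / (A * 10000) * 1000
DC = 0.005 * 86400 / (84 * 10000) * 1000
DC = 432000.0000 / 840000

0.5143 mm/day


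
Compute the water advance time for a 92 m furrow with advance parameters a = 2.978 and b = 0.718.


t = (L/a)^(1/b)
t = (92/2.978)^(1/0.718)
t = 30.893217^(1/0.718)

118.8552 min


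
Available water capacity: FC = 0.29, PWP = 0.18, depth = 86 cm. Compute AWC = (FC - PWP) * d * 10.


AWC = (FC - PWP) * d * 10
AWC = (0.29 - 0.18) * 86 * 10
AWC = 0.1100 * 86 * 10

94.6000 mm


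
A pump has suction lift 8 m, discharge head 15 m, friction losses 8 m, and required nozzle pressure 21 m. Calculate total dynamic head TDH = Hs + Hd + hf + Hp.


TDH = Hs + Hd + hf + Hp = 8 + 15 + 8 + 21 = 52

52 m


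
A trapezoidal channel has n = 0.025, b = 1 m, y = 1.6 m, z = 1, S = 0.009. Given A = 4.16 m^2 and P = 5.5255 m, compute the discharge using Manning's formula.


R = A/P = 4.16/5.5255 = 0.752873
Q = (1/0.025) * 4.16 * 0.752873^(2/3) * 0.009^0.5

13.0644 m^3/s


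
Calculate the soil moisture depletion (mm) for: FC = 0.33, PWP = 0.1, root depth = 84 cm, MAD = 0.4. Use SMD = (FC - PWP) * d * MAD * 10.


SMD = (FC - PWP) * d * MAD * 10
SMD = (0.33 - 0.1) * 84 * 0.4 * 10
SMD = 0.2300 * 84 * 0.4 * 10

77.2800 mm


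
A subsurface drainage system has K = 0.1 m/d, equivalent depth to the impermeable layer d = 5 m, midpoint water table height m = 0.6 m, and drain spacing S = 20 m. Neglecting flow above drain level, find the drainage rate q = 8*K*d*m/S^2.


q = 8*K*d*m/S^2
q = 8*0.1*5*0.6/20^2
q = 2.4000 / 400

0.0060 m/d


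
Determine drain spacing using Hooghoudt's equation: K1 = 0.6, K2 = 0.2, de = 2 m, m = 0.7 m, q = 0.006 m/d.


S^2 = 8*K2*de*m/q + 4*K1*m^2/q
S^2 = 8*0.2*2*0.7/0.006 + 4*0.6*0.7^2/0.006
S = sqrt(569.3333)

23.8607 m


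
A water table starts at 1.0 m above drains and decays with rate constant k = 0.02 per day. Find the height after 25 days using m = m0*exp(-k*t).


m = m0 * exp(-k*t)
m = 1.0 * exp(-0.02 * 25)
m = 1.0 * exp(-0.5000)

0.6065 m


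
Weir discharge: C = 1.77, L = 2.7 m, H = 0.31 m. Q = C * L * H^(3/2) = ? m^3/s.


Q = C * L * H^(3/2) = 1.77 * 2.7 * 0.31^1.5 = 1.77 * 2.7 * 0.172601

0.8249 m^3/s


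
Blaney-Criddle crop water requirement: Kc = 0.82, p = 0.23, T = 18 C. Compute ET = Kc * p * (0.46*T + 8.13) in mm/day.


ET = Kc * p * (0.46*T + 8.13)
ET = 0.82 * 0.23 * (0.46*18 + 8.13)
ET = 0.82 * 0.23 * 16.4100

3.0949 mm/day


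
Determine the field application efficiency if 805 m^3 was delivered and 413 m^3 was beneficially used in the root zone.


Ea = V_root / V_field * 100 = 413 / 805 * 100 = 51.3043%

51.3043 %


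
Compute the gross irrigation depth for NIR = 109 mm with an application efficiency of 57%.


Ea = 57% = 0.57
GID = NIR / Ea = 109 / 0.57 = 191.2281 mm

191.2281 mm


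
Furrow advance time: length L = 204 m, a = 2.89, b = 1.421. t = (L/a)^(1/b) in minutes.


t = (L/a)^(1/b)
t = (204/2.89)^(1/1.421)
t = 70.588235^(1/1.421)

19.9990 min


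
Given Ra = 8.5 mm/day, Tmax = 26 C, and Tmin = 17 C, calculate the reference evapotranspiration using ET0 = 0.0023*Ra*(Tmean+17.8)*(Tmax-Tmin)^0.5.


Tmean = (Tmax + Tmin)/2 = (26 + 17)/2 = 21.5
ET0 = 0.0023 * 8.5 * (21.5 + 17.8) * sqrt(26 - 17)
ET0 = 0.0023 * 8.5 * 39.3 * 3.000000

2.3049 mm/day


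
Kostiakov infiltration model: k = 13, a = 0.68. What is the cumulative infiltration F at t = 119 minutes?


F = k * t^a = 13 * 119^0.68
F = 13 * 25.785285

335.2087 mm


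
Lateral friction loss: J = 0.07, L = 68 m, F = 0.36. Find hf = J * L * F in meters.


hf = J * L * F = 0.07 * 68 * 0.36 = 1.7136 m

1.7136 m


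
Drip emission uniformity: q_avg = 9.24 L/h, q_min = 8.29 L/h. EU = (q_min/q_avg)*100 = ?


EU = (q_min/q_avg)*100 = (8.29/9.24)*100 = 89.7186%

89.7186 %


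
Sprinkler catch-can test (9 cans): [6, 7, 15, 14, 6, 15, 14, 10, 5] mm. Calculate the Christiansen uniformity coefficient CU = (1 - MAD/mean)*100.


mean = 10.222222 mm
MAD = 3.802469 mm
CU = (1 - 3.802469/10.222222)*100

62.8019 %


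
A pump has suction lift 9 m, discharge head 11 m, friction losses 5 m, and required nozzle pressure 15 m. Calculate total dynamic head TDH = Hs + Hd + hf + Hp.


TDH = Hs + Hd + hf + Hp = 9 + 11 + 5 + 15 = 40

40 m


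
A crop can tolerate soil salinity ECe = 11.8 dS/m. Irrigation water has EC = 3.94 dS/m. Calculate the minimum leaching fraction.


LR = ECiw / (5*ECe - ECiw)
LR = 3.94 / (5*11.8 - 3.94)
LR = 3.94 / 55.0600

0.0716


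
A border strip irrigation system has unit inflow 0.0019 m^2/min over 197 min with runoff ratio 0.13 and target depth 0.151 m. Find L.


L = q*t/((1+r)*Z)
L = 0.0019*197/((1+0.13)*0.151)
L = 0.3743/0.17063

2.1936 m


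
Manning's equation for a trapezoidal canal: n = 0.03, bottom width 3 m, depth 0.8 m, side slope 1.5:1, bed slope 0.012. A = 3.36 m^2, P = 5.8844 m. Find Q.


R = A/P = 3.36/5.8844 = 0.571001
Q = (1/0.03) * 3.36 * 0.571001^(2/3) * 0.012^0.5

8.4444 m^3/s


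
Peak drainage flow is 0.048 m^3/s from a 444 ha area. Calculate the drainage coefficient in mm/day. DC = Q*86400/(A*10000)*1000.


DC = Q * 86400 / (A * 10000) * 1000
DC = 0.048 * 86400 / (444 * 10000) * 1000
DC = 4147200.0000 / 4440000

0.9341 mm/day


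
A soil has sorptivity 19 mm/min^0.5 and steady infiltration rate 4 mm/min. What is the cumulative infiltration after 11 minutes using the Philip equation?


F = S*sqrt(t) + A*t
F = 19*sqrt(11) + 4*11
F = 19*3.316625 + 44

107.0159 mm


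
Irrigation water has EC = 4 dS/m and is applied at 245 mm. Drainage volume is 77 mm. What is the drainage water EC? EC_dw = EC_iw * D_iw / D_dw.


EC_dw = EC_iw * D_iw / D_dw
EC_dw = 4 * 245 / 77
EC_dw = 980 / 77

12.7273 dS/m


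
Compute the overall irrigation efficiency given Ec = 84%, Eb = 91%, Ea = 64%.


Ec = 0.84, Eb = 0.91, Ea = 0.64
E = 0.84 * 0.91 * 0.64 * 100 = 48.9216%

48.9216 %


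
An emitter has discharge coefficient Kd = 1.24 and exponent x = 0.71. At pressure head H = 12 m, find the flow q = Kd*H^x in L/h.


q = Kd * H^x = 1.24 * 12^0.71 = 1.24 * 5.837390

7.2384 L/h


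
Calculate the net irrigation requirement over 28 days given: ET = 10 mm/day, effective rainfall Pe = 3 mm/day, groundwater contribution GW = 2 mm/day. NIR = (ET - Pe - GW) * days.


Daily deficit = ET - Pe - GW = 10 - 3 - 2 = 5 mm/day
NIR = 5 * 28 = 140 mm

140.0000 mm


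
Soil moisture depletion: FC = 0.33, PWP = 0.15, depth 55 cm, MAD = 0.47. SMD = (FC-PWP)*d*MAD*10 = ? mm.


SMD = (FC - PWP) * d * MAD * 10
SMD = (0.33 - 0.15) * 55 * 0.47 * 10
SMD = 0.1800 * 55 * 0.47 * 10

46.5300 mm


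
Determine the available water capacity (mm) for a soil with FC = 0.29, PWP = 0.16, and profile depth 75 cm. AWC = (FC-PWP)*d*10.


AWC = (FC - PWP) * d * 10
AWC = (0.29 - 0.16) * 75 * 10
AWC = 0.1300 * 75 * 10

97.5000 mm


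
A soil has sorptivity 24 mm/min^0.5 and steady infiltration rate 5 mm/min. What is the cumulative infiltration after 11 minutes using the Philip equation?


F = S*sqrt(t) + A*t
F = 24*sqrt(11) + 5*11
F = 24*3.316625 + 55

134.5990 mm


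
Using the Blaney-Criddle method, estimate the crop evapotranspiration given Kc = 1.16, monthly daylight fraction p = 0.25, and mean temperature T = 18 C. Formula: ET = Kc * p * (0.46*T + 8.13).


ET = Kc * p * (0.46*T + 8.13)
ET = 1.16 * 0.25 * (0.46*18 + 8.13)
ET = 1.16 * 0.25 * 16.4100

4.7589 mm/day


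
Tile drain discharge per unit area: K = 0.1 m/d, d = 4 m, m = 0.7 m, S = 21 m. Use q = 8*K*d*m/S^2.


q = 8*K*d*m/S^2
q = 8*0.1*4*0.7/21^2
q = 2.2400 / 441

0.0051 m/d


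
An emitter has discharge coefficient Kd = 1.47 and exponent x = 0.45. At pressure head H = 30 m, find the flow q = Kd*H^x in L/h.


q = Kd * H^x = 1.47 * 30^0.45 = 1.47 * 4.620666

6.7924 L/h


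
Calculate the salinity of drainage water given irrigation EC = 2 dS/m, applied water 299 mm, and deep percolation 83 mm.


EC_dw = EC_iw * D_iw / D_dw
EC_dw = 2 * 299 / 83
EC_dw = 598 / 83

7.2048 dS/m


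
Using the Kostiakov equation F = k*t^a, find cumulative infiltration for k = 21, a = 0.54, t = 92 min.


F = k * t^a = 21 * 92^0.54
F = 21 * 11.493318

241.3597 mm


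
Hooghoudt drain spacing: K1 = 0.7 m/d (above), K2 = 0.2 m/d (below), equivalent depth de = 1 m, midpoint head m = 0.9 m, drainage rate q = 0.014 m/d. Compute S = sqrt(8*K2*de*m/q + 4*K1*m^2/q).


S^2 = 8*K2*de*m/q + 4*K1*m^2/q
S^2 = 8*0.2*1*0.9/0.014 + 4*0.7*0.9^2/0.014
S = sqrt(264.8571)

16.2744 m


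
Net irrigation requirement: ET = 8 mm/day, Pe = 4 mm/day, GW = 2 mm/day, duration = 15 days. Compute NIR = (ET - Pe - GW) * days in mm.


Daily deficit = ET - Pe - GW = 8 - 4 - 2 = 2 mm/day
NIR = 2 * 15 = 30 mm

30.0000 mm


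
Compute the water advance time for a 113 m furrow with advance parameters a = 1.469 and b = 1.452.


t = (L/a)^(1/b)
t = (113/1.469)^(1/1.452)
t = 76.923077^(1/1.452)

19.9038 min


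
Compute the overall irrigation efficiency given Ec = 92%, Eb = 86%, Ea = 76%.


Ec = 0.92, Eb = 0.86, Ea = 0.76
E = 0.92 * 0.86 * 0.76 * 100 = 60.1312%

60.1312 %


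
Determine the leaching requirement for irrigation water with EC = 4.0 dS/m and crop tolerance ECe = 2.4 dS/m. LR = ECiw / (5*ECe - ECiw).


LR = ECiw / (5*ECe - ECiw)
LR = 4.0 / (5*2.4 - 4.0)
LR = 4.0 / 8.0000

0.5000


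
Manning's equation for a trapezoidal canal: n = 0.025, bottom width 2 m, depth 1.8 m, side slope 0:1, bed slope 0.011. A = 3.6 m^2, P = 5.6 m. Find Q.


R = A/P = 3.6/5.6 = 0.642857
Q = (1/0.025) * 3.6 * 0.642857^(2/3) * 0.011^0.5

11.2495 m^3/s


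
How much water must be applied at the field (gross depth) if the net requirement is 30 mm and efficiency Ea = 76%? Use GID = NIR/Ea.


Ea = 76% = 0.76
GID = NIR / Ea = 30 / 0.76 = 39.4737 mm

39.4737 mm


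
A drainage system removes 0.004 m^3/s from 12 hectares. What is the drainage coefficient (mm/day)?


DC = Q * 86400 / (A * 10000) * 1000
DC = 0.004 * 86400 / (12 * 10000) * 1000
DC = 345600.0000 / 120000

2.8800 mm/day


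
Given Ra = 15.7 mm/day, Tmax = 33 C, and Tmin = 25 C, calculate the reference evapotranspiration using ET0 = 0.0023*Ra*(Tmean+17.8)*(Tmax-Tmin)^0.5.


Tmean = (Tmax + Tmin)/2 = (33 + 25)/2 = 29.0
ET0 = 0.0023 * 15.7 * (29.0 + 17.8) * sqrt(33 - 25)
ET0 = 0.0023 * 15.7 * 46.8 * 2.828427

4.7799 mm/day


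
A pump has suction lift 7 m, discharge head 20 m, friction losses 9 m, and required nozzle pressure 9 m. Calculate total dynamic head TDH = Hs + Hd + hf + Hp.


TDH = Hs + Hd + hf + Hp = 7 + 20 + 9 + 9 = 45

45 m


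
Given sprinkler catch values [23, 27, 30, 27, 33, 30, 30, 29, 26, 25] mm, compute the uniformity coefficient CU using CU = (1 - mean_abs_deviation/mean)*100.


mean = 28.000000 mm
MAD = 2.400000 mm
CU = (1 - 2.400000/28.000000)*100

91.4286 %


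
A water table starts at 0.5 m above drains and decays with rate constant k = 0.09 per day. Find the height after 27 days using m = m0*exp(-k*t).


m = m0 * exp(-k*t)
m = 0.5 * exp(-0.09 * 27)
m = 0.5 * exp(-2.4300)

0.0440 m


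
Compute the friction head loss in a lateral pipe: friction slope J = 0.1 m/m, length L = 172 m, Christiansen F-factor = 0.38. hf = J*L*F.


hf = J * L * F = 0.1 * 172 * 0.38 = 6.5360 m

6.5360 m


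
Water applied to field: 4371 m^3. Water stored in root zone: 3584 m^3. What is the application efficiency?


Ea = V_root / V_field * 100 = 3584 / 4371 * 100 = 81.9950%

81.9950 %


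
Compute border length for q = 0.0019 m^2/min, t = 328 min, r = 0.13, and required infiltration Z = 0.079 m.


L = q*t/((1+r)*Z)
L = 0.0019*328/((1+0.13)*0.079)
L = 0.6232/0.08927

6.9811 m


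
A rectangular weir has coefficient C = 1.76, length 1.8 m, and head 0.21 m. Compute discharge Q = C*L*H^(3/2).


Q = C * L * H^(3/2) = 1.76 * 1.8 * 0.21^1.5 = 1.76 * 1.8 * 0.096234

0.3049 m^3/s


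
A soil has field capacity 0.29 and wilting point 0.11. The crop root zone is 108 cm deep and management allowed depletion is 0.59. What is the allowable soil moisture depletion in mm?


SMD = (FC - PWP) * d * MAD * 10
SMD = (0.29 - 0.11) * 108 * 0.59 * 10
SMD = 0.1800 * 108 * 0.59 * 10

114.6960 mm


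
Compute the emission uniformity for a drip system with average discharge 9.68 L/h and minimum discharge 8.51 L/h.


EU = (q_min/q_avg)*100 = (8.51/9.68)*100 = 87.9132%

87.9132 %


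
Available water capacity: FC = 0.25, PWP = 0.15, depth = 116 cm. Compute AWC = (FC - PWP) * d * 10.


AWC = (FC - PWP) * d * 10
AWC = (0.25 - 0.15) * 116 * 10
AWC = 0.1000 * 116 * 10

116.0000 mm


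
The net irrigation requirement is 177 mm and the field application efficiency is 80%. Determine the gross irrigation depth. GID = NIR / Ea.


Ea = 80% = 0.8
GID = NIR / Ea = 177 / 0.8 = 221.2500 mm

221.2500 mm


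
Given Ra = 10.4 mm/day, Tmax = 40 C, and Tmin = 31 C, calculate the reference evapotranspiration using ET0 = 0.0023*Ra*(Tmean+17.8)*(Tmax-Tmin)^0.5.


Tmean = (Tmax + Tmin)/2 = (40 + 31)/2 = 35.5
ET0 = 0.0023 * 10.4 * (35.5 + 17.8) * sqrt(40 - 31)
ET0 = 0.0023 * 10.4 * 53.3 * 3.000000

3.8248 mm/day


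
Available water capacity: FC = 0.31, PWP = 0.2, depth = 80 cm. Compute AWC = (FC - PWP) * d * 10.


AWC = (FC - PWP) * d * 10
AWC = (0.31 - 0.2) * 80 * 10
AWC = 0.1100 * 80 * 10

88.0000 mm


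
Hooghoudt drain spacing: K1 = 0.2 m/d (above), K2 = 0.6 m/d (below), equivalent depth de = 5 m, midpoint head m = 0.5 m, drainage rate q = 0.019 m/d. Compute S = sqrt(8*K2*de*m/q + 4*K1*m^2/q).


S^2 = 8*K2*de*m/q + 4*K1*m^2/q
S^2 = 8*0.6*5*0.5/0.019 + 4*0.2*0.5^2/0.019
S = sqrt(642.1053)

25.3398 m


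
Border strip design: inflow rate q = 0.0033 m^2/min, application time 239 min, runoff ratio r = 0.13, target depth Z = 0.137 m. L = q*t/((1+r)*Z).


L = q*t/((1+r)*Z)
L = 0.0033*239/((1+0.13)*0.137)
L = 0.7887/0.15481

5.0946 m


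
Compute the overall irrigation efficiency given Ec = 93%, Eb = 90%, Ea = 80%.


Ec = 0.93, Eb = 0.9, Ea = 0.8
E = 0.93 * 0.9 * 0.8 * 100 = 66.9600%

66.9600 %


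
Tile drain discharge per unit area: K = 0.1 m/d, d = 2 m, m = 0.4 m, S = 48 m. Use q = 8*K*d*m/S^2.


q = 8*K*d*m/S^2
q = 8*0.1*2*0.4/48^2
q = 0.6400 / 2304

2.7778e-04 m/d


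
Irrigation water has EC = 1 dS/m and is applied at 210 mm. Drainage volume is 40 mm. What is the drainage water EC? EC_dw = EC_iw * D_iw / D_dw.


EC_dw = EC_iw * D_iw / D_dw
EC_dw = 1 * 210 / 40
EC_dw = 210 / 40

5.2500 dS/m


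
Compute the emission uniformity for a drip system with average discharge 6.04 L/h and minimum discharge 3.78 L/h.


EU = (q_min/q_avg)*100 = (3.78/6.04)*100 = 62.5828%

62.5828 %


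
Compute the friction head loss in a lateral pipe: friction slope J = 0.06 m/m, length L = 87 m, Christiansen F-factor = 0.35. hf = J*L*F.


hf = J * L * F = 0.06 * 87 * 0.35 = 1.8270 m

1.8270 m


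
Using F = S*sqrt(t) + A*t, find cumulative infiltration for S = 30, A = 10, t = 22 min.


F = S*sqrt(t) + A*t
F = 30*sqrt(22) + 10*22
F = 30*4.690416 + 220

360.7125 mm


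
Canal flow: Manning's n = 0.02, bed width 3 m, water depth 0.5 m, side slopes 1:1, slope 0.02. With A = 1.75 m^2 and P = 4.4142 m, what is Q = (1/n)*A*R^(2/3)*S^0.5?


R = A/P = 1.75/4.4142 = 0.396448
Q = (1/0.02) * 1.75 * 0.396448^(2/3) * 0.02^0.5

6.6780 m^3/s


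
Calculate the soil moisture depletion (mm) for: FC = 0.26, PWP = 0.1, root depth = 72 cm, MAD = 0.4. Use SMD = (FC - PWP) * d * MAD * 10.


SMD = (FC - PWP) * d * MAD * 10
SMD = (0.26 - 0.1) * 72 * 0.4 * 10
SMD = 0.1600 * 72 * 0.4 * 10

46.0800 mm


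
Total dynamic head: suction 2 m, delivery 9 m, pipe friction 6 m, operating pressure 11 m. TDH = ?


TDH = Hs + Hd + hf + Hp = 2 + 9 + 6 + 11 = 28

28 m


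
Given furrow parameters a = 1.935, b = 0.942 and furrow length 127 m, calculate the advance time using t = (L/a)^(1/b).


t = (L/a)^(1/b)
t = (127/1.935)^(1/0.942)
t = 65.633075^(1/0.942)

84.9190 min


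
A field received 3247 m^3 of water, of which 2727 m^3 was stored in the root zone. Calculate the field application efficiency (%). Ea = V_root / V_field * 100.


Ea = V_root / V_field * 100 = 2727 / 3247 * 100 = 83.9852%

83.9852 %


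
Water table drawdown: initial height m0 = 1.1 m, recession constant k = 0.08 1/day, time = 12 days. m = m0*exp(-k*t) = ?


m = m0 * exp(-k*t)
m = 1.1 * exp(-0.08 * 12)
m = 1.1 * exp(-0.9600)

0.4212 m


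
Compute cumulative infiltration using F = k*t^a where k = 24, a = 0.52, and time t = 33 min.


F = k * t^a = 24 * 33^0.52
F = 24 * 6.160660

147.8558 mm


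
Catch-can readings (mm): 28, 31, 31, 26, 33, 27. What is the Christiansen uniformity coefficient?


mean = 29.333333 mm
MAD = 2.333333 mm
CU = (1 - 2.333333/29.333333)*100

92.0455 %


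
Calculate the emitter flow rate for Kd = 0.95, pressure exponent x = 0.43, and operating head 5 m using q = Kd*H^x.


q = Kd * H^x = 0.95 * 5^0.43 = 0.95 * 1.997823

1.8979 L/h


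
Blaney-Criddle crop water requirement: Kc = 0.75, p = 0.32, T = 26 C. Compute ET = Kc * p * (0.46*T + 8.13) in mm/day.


ET = Kc * p * (0.46*T + 8.13)
ET = 0.75 * 0.32 * (0.46*26 + 8.13)
ET = 0.75 * 0.32 * 20.0900

4.8216 mm/day


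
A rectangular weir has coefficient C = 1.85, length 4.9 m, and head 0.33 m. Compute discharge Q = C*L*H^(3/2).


Q = C * L * H^(3/2) = 1.85 * 4.9 * 0.33^1.5 = 1.85 * 4.9 * 0.189571

1.7185 m^3/s


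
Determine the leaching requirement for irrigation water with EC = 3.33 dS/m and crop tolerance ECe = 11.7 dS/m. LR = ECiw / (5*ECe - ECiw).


LR = ECiw / (5*ECe - ECiw)
LR = 3.33 / (5*11.7 - 3.33)
LR = 3.33 / 55.1700

0.0604


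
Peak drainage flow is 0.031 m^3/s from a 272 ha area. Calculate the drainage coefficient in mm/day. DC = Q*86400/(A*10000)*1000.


DC = Q * 86400 / (A * 10000) * 1000
DC = 0.031 * 86400 / (272 * 10000) * 1000
DC = 2678400.0000 / 2720000

0.9847 mm/day


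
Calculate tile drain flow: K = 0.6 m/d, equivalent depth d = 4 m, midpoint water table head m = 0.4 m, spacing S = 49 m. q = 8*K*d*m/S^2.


q = 8*K*d*m/S^2
q = 8*0.6*4*0.4/49^2
q = 7.6800 / 2401

0.0032 m/d


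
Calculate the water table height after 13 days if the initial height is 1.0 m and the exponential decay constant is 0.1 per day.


m = m0 * exp(-k*t)
m = 1.0 * exp(-0.1 * 13)
m = 1.0 * exp(-1.3000)

0.2725 m


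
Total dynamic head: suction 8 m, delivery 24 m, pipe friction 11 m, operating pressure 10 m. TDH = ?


TDH = Hs + Hd + hf + Hp = 8 + 24 + 11 + 10 = 53

53 m
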